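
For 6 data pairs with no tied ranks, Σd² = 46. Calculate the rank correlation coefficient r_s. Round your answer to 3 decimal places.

ρ = 1 − 6Σd² / [n(n²−1)] = 1 − 6×46 / (6×35)
  = 1 − 276/210 = 1 − 1.3143 ≈ -0.314

-0.314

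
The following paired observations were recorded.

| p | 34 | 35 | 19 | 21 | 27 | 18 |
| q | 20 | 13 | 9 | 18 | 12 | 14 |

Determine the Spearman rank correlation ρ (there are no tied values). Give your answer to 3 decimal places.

Rank p: 5, 6, 2, 3, 4, 1
Rank q: 6, 3, 1, 5, 2, 4
d = rank(p) − rank(q): -1, 3, 1, -2, 2, -3; Σd² = 28
ρ = 1 − 6Σd² / [n(n²−1)] = 1 − 6×28 / (6×35) = 1 − 168/210 ≈ 0.200

0.200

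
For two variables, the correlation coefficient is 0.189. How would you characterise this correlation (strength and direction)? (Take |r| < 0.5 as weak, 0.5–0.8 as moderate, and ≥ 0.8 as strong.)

weak positive

r = 0.189 > 0 so the relationship is positive.
|r| = 0.189, which falls in the weak range.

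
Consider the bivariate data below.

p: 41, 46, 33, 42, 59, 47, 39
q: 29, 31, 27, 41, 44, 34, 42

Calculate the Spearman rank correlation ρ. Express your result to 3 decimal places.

0.536

Rank p: 3, 5, 1, 4, 7, 6, 2
Rank q: 2, 3, 1, 5, 7, 4, 6
d = rank(p) − rank(q): 1, 2, 0, -1, 0, 2, -4; Σd² = 26
ρ = 1 − 6Σd² / [n(n²−1)] = 1 − 6×26 / (7×48) = 1 − 156/336 ≈ 0.536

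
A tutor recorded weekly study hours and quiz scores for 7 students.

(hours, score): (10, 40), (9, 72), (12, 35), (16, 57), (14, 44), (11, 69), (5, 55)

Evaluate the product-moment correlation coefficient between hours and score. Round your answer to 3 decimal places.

n = 7, Σx = 77, Σy = 372, Σx² = 923, Σy² = 20980, Σxy = 4030
nΣxy − ΣxΣy = 28210 − 28644 = -434
nΣx² − (Σx)² = 6461 − 5929 = 532; nΣy² − (Σy)² = 146860 − 138384 = 8476
r = -434 / √(532 × 8476) = -434 / 2123.4952 ≈ -0.204

-0.204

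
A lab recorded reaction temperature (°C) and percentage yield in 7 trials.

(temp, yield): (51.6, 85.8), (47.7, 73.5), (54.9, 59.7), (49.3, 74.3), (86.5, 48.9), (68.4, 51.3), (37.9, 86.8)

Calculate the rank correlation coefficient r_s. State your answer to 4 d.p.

Rank temp: 4, 2, 5, 3, 7, 6, 1
Rank yield: 6, 4, 3, 5, 1, 2, 7
d = rank(temp) − rank(yield): -2, -2, 2, -2, 6, 4, -6; Σd² = 104
ρ = 1 − 6Σd² / [n(n²−1)] = 1 − 6×104 / (7×48) = 1 − 624/336 ≈ -0.8571

-0.8571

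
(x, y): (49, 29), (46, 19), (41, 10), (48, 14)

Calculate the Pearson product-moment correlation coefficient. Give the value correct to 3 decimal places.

0.742

n = 4, Σx = 184, Σy = 72, Σx² = 8502, Σy² = 1498, Σxy = 3377
nΣxy − ΣxΣy = 13508 − 13248 = 260
nΣx² − (Σx)² = 34008 − 33856 = 152; nΣy² − (Σy)² = 5992 − 5184 = 808
r = 260 / √(152 × 808) = 260 / 350.4511 ≈ 0.742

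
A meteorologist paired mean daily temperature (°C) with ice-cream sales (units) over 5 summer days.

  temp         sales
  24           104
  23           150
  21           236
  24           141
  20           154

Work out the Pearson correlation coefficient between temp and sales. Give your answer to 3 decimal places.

-0.620

n = 5, Σx = 112, Σy = 785, Σx² = 2522, Σy² = 132609, Σxy = 17366
nΣxy − ΣxΣy = 86830 − 87920 = -1090
nΣx² − (Σx)² = 12610 − 12544 = 66; nΣy² − (Σy)² = 663045 − 616225 = 46820
r = -1090 / √(66 × 46820) = -1090 / 1757.8737 ≈ -0.620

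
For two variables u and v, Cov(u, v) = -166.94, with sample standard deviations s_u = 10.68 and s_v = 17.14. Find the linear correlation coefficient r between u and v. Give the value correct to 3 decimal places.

-0.912

r = Cov(u,v) / (s_u · s_v) = -166.94 / (10.68 × 17.14)
  = -166.94 / 183.0552 ≈ -0.912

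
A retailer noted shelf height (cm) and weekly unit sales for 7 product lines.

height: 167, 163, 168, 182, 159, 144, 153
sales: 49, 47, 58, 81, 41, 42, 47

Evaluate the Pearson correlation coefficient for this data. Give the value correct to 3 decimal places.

0.848

n = 7, Σx = 1136, Σy = 365, Σx² = 185232, Σy² = 20189, Σxy = 60088
nΣxy − ΣxΣy = 420616 − 414640 = 5976
nΣx² − (Σx)² = 1296624 − 1290496 = 6128; nΣy² − (Σy)² = 141323 − 133225 = 8098
r = 5976 / √(6128 × 8098) = 5976 / 7044.4690 ≈ 0.848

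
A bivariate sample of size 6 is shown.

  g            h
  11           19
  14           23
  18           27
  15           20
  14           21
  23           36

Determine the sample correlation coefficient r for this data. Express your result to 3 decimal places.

0.958

n = 6, Σg = 95, Σh = 146, Σg² = 1591, Σh² = 3756, Σgh = 2439
nΣgh − ΣgΣh = 14634 − 13870 = 764
nΣg² − (Σg)² = 9546 − 9025 = 521; nΣh² − (Σh)² = 22536 − 21316 = 1220
r = 764 / √(521 × 1220) = 764 / 797.2578 ≈ 0.958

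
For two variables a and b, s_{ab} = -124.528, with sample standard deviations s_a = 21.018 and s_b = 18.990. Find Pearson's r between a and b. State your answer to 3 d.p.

r = Cov(a,b) / (s_a · s_b) = -124.528 / (21.018 × 18.990)
  = -124.528 / 399.1318 ≈ -0.312

-0.312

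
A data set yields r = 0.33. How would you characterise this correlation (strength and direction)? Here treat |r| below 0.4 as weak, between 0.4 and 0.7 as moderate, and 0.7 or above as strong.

weak positive

r = 0.33 > 0 so the relationship is positive.
|r| = 0.33, which falls in the weak range.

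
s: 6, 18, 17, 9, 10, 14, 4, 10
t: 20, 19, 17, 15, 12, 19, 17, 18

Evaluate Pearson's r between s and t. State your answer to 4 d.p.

0.1439

n = 8, Σs = 88, Σt = 137, Σs² = 1142, Σt² = 2393, Σst = 1520
nΣst − ΣsΣt = 12160 − 12056 = 104
nΣs² − (Σs)² = 9136 − 7744 = 1392; nΣt² − (Σt)² = 19144 − 18769 = 375
r = 104 / √(1392 × 375) = 104 / 722.4957 ≈ 0.1439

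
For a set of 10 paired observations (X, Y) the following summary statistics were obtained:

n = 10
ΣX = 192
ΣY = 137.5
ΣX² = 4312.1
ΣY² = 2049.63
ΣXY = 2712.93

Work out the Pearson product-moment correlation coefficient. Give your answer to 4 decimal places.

0.2312

r = (nΣXY − ΣXΣY) / √[(nΣX² − (ΣX)²)(nΣY² − (ΣY)²)]
Numerator: 10×2712.93 − 192×137.5 = 729.3
Denominator: √[(43121 − 36864)(20496.3 − 18906.25)] = √[6257 × 1590.05] = 3154.1945
r = 729.3 / 3154.1945 ≈ 0.2312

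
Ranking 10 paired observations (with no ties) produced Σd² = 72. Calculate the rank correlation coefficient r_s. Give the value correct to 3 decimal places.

0.564

ρ = 1 − 6Σd² / [n(n²−1)] = 1 − 6×72 / (10×99)
  = 1 − 432/990 = 1 − 0.4364 ≈ 0.564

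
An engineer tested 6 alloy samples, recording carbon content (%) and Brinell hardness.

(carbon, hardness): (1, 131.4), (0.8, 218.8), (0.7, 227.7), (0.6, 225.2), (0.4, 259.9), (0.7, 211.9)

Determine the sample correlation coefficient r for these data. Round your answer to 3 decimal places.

n = 6, Σx = 4.2, Σy = 1274.9, Σx² = 3.14, Σy² = 280151.35, Σxy = 853.24
nΣxy − ΣxΣy = 5119.44 − 5354.58 = -235.14
nΣx² − (Σx)² = 18.84 − 17.64 = 1.2; nΣy² − (Σy)² = 1680908.1 − 1625370.01 = 55538.09
r = -235.14 / √(1.2 × 55538.09) = -235.14 / 258.1583 ≈ -0.911

-0.911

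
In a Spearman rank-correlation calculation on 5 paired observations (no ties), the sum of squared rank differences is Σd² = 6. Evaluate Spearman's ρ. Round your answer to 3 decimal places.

ρ = 1 − 6Σd² / [n(n²−1)] = 1 − 6×6 / (5×24)
  = 1 − 36/120 = 1 − 0.3000 ≈ 0.700

0.700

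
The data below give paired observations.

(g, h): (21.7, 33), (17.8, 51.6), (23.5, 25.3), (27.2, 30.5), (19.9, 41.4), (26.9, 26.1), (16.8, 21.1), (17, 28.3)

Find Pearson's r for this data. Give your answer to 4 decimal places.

-0.2502

n = 8, Σg = 170.8, Σh = 257.3, Σg² = 3770.68, Σh² = 8963.17, Σgh = 5420.26
nΣgh − ΣgΣh = 43362.08 − 43946.84 = -584.76
nΣg² − (Σg)² = 30165.44 − 29172.64 = 992.8; nΣh² − (Σh)² = 71705.36 − 66203.29 = 5502.07
r = -584.76 / √(992.8 × 5502.07) = -584.76 / 2337.1896 ≈ -0.2502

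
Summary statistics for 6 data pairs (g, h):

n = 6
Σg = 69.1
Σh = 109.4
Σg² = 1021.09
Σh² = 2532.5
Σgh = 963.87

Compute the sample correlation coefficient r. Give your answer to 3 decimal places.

-0.851

r = (nΣgh − ΣgΣh) / √[(nΣg² − (Σg)²)(nΣh² − (Σh)²)]
Numerator: 6×963.87 − 69.1×109.4 = -1776.32
Denominator: √[(6126.54 − 4774.81)(15195 − 11968.36)] = √[1351.73 × 3226.64] = 2088.4315
r = -1776.32 / 2088.4315 ≈ -0.851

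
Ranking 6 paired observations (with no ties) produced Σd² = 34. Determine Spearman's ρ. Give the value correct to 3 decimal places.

ρ = 1 − 6Σd² / [n(n²−1)] = 1 − 6×34 / (6×35)
  = 1 − 204/210 = 1 − 0.9714 ≈ 0.029

0.029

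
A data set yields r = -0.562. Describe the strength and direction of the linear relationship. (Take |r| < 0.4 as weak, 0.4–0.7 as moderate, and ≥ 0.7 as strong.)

r = -0.562 < 0 so the relationship is negative.
|r| = 0.562, which falls in the moderate range.

moderate negative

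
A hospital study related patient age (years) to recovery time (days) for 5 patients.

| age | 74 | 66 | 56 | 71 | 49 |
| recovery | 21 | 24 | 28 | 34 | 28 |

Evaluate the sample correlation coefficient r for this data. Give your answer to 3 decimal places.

n = 5, Σx = 316, Σy = 135, Σx² = 20410, Σy² = 3741, Σxy = 8492
nΣxy − ΣxΣy = 42460 − 42660 = -200
nΣx² − (Σx)² = 102050 − 99856 = 2194; nΣy² − (Σy)² = 18705 − 18225 = 480
r = -200 / √(2194 × 480) = -200 / 1026.2164 ≈ -0.195

-0.195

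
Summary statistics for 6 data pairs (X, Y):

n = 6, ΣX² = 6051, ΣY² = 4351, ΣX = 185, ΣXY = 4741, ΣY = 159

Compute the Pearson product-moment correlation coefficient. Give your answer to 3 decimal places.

r = (nΣXY − ΣXΣY) / √[(nΣX² − (ΣX)²)(nΣY² − (ΣY)²)]
Numerator: 6×4741 − 185×159 = -969
Denominator: √[(36306 − 34225)(26106 − 25281)] = √[2081 × 825] = 1310.2767
r = -969 / 1310.2767 ≈ -0.740

-0.740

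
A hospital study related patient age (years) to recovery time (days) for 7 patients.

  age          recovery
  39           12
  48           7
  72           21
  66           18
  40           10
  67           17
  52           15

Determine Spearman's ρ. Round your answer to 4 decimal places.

0.8214

Rank age: 1, 3, 7, 5, 2, 6, 4
Rank recovery: 3, 1, 7, 6, 2, 5, 4
d = rank(age) − rank(recovery): -2, 2, 0, -1, 0, 1, 0; Σd² = 10
ρ = 1 − 6Σd² / [n(n²−1)] = 1 − 6×10 / (7×48) = 1 − 60/336 ≈ 0.8214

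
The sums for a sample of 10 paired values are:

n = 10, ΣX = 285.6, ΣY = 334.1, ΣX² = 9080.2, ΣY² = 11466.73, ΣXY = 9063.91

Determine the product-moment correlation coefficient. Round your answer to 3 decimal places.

-0.901

r = (nΣXY − ΣXΣY) / √[(nΣX² − (ΣX)²)(nΣY² − (ΣY)²)]
Numerator: 10×9063.91 − 285.6×334.1 = -4779.86
Denominator: √[(90802 − 81567.36)(114667.3 − 111622.81)] = √[9234.64 × 3044.49] = 5302.3362
r = -4779.86 / 5302.3362 ≈ -0.901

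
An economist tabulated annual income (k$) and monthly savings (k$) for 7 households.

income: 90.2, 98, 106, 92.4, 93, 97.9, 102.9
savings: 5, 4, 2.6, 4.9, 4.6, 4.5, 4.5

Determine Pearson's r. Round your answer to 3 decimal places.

-0.810

n = 7, Σx = 680.4, Σy = 30.1, Σx² = 66335.62, Σy² = 133.43, Σxy = 2902.76
nΣxy − ΣxΣy = 20319.32 − 20480.04 = -160.72
nΣx² − (Σx)² = 464349.34 − 462944.16 = 1405.18; nΣy² − (Σy)² = 934.01 − 906.01 = 28
r = -160.72 / √(1405.18 × 28) = -160.72 / 198.3558 ≈ -0.810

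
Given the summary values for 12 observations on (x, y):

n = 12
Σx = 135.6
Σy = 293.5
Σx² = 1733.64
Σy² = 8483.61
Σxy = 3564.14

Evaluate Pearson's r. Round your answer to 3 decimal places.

r = (nΣxy − ΣxΣy) / √[(nΣx² − (Σx)²)(nΣy² − (Σy)²)]
Numerator: 12×3564.14 − 135.6×293.5 = 2971.08
Denominator: √[(20803.68 − 18387.36)(101803.32 − 86142.25)] = √[2416.32 × 15661.07] = 6151.5979
r = 2971.08 / 6151.5979 ≈ 0.483

0.483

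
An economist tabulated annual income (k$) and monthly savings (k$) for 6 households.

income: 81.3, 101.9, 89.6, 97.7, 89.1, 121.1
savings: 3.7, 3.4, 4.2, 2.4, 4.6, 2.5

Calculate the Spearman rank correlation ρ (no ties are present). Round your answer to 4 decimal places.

Rank income: 1, 5, 3, 4, 2, 6
Rank savings: 4, 3, 5, 1, 6, 2
d = rank(income) − rank(savings): -3, 2, -2, 3, -4, 4; Σd² = 58
ρ = 1 − 6Σd² / [n(n²−1)] = 1 − 6×58 / (6×35) = 1 − 348/210 ≈ -0.6571

-0.6571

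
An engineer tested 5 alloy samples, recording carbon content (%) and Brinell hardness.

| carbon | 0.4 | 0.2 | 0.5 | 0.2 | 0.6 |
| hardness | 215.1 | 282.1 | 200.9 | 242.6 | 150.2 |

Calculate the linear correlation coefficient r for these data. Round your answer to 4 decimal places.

-0.9406

n = 5, Σx = 1.9, Σy = 1090.9, Σx² = 0.85, Σy² = 247624.03, Σxy = 381.55
nΣxy − ΣxΣy = 1907.75 − 2072.71 = -164.96
nΣx² − (Σx)² = 4.25 − 3.61 = 0.64; nΣy² − (Σy)² = 1238120.15 − 1190062.81 = 48057.34
r = -164.96 / √(0.64 × 48057.34) = -164.96 / 175.3759 ≈ -0.9406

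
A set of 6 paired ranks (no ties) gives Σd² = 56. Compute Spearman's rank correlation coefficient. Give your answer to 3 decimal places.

ρ = 1 − 6Σd² / [n(n²−1)] = 1 − 6×56 / (6×35)
  = 1 − 336/210 = 1 − 1.6000 ≈ -0.600

-0.600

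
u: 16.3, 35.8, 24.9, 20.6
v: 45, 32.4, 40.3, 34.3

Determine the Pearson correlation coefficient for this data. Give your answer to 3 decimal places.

-0.729

n = 4, Σu = 97.6, Σv = 152, Σu² = 2591.7, Σv² = 5875.34, Σuv = 3603.47
nΣuv − ΣuΣv = 14413.88 − 14835.2 = -421.32
nΣu² − (Σu)² = 10366.8 − 9525.76 = 841.04; nΣv² − (Σv)² = 23501.36 − 23104 = 397.36
r = -421.32 / √(841.04 × 397.36) = -421.32 / 578.0966 ≈ -0.729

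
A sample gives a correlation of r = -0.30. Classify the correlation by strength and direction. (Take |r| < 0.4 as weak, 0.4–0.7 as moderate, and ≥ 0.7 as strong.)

r = -0.30 < 0 so the relationship is negative.
|r| = 0.30, which falls in the weak range.

weak negative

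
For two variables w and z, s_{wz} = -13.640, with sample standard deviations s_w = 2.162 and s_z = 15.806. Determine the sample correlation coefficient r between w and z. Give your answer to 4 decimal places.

r = Cov(w,z) / (s_w · s_z) = -13.640 / (2.162 × 15.806)
  = -13.640 / 34.1726 ≈ -0.3992

-0.3992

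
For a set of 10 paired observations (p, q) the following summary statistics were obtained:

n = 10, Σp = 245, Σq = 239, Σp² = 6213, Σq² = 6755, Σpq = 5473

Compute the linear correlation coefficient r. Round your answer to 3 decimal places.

r = (nΣpq − ΣpΣq) / √[(nΣp² − (Σp)²)(nΣq² − (Σq)²)]
Numerator: 10×5473 − 245×239 = -3825
Denominator: √[(62130 − 60025)(67550 − 57121)] = √[2105 × 10429] = 4685.4077
r = -3825 / 4685.4077 ≈ -0.816

-0.816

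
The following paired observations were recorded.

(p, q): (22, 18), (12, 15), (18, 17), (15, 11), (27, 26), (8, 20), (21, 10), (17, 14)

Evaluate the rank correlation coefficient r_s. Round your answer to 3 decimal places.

Rank p: 7, 2, 5, 3, 8, 1, 6, 4
Rank q: 6, 4, 5, 2, 8, 7, 1, 3
d = rank(p) − rank(q): 1, -2, 0, 1, 0, -6, 5, 1; Σd² = 68
ρ = 1 − 6Σd² / [n(n²−1)] = 1 − 6×68 / (8×63) = 1 − 408/504 ≈ 0.190

0.190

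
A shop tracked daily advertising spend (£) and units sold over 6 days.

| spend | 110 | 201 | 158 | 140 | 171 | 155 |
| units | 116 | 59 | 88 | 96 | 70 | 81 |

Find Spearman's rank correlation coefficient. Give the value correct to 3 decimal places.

Rank spend: 1, 6, 4, 2, 5, 3
Rank units: 6, 1, 4, 5, 2, 3
d = rank(spend) − rank(units): -5, 5, 0, -3, 3, 0; Σd² = 68
ρ = 1 − 6Σd² / [n(n²−1)] = 1 − 6×68 / (6×35) = 1 − 408/210 ≈ -0.943

-0.943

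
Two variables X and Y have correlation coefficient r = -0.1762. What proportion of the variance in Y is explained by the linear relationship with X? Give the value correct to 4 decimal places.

0.0310

r² = (-0.1762)² = 0.0310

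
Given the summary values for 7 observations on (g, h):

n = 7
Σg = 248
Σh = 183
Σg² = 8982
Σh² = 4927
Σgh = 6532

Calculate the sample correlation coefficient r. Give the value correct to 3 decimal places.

0.290

r = (nΣgh − ΣgΣh) / √[(nΣg² − (Σg)²)(nΣh² − (Σh)²)]
Numerator: 7×6532 − 248×183 = 340
Denominator: √[(62874 − 61504)(34489 − 33489)] = √[1370 × 1000] = 1170.4700
r = 340 / 1170.4700 ≈ 0.290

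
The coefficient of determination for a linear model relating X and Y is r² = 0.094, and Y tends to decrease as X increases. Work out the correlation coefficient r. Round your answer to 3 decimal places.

-0.307

|r| = √0.094 = 0.307
The association is negative, so r = −0.307.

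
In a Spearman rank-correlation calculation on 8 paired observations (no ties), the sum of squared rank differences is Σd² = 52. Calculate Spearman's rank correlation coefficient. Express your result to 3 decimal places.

0.381

ρ = 1 − 6Σd² / [n(n²−1)] = 1 − 6×52 / (8×63)
  = 1 − 312/504 = 1 − 0.6190 ≈ 0.381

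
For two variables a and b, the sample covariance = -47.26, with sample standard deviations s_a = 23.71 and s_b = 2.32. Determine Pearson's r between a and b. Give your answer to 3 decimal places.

-0.859

r = Cov(a,b) / (s_a · s_b) = -47.26 / (23.71 × 2.32)
  = -47.26 / 55.0072 ≈ -0.859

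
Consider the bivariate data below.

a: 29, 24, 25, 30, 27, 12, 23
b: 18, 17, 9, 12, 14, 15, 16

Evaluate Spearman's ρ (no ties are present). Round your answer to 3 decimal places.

Rank a: 6, 3, 4, 7, 5, 1, 2
Rank b: 7, 6, 1, 2, 3, 4, 5
d = rank(a) − rank(b): -1, -3, 3, 5, 2, -3, -3; Σd² = 66
ρ = 1 − 6Σd² / [n(n²−1)] = 1 − 6×66 / (7×48) = 1 − 396/336 ≈ -0.179

-0.179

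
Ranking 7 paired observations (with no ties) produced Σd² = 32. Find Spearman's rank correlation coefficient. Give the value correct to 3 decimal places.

ρ = 1 − 6Σd² / [n(n²−1)] = 1 − 6×32 / (7×48)
  = 1 − 192/336 = 1 − 0.5714 ≈ 0.429

0.429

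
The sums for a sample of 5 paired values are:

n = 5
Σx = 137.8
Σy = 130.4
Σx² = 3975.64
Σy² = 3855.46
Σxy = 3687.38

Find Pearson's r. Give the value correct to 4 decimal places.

r = (nΣxy − ΣxΣy) / √[(nΣx² − (Σx)²)(nΣy² − (Σy)²)]
Numerator: 5×3687.38 − 137.8×130.4 = 467.78
Denominator: √[(19878.2 − 18988.84)(19277.3 − 17004.16)] = √[889.36 × 2273.14] = 1421.8438
r = 467.78 / 1421.8438 ≈ 0.3290

0.3290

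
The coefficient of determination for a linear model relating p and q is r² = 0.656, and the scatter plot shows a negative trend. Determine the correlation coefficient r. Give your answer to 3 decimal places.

-0.810

|r| = √0.656 = 0.810
The association is negative, so r = −0.810.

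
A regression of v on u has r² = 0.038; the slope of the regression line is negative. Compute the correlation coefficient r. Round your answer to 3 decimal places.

-0.195

|r| = √0.038 = 0.195
The association is negative, so r = −0.195.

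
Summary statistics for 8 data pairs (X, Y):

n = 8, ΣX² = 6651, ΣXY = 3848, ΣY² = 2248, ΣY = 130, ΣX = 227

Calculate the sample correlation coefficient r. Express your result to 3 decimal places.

r = (nΣXY − ΣXΣY) / √[(nΣX² − (ΣX)²)(nΣY² − (ΣY)²)]
Numerator: 8×3848 − 227×130 = 1274
Denominator: √[(53208 − 51529)(17984 − 16900)] = √[1679 × 1084] = 1349.0871
r = 1274 / 1349.0871 ≈ 0.944

0.944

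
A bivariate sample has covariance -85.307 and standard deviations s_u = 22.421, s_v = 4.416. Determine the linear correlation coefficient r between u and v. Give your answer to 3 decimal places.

-0.862

r = Cov(u,v) / (s_u · s_v) = -85.307 / (22.421 × 4.416)
  = -85.307 / 99.0111 ≈ -0.862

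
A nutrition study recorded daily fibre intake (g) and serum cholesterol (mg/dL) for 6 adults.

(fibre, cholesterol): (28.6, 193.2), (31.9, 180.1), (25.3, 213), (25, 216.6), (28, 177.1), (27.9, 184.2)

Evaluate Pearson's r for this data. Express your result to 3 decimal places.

n = 6, Σx = 166.7, Σy = 1164.2, Σx² = 4663.07, Σy² = 227340.86, Σxy = 32172.59
nΣxy − ΣxΣy = 193035.54 − 194072.14 = -1036.6
nΣx² − (Σx)² = 27978.42 − 27788.89 = 189.53; nΣy² − (Σy)² = 1364045.16 − 1355361.64 = 8683.52
r = -1036.6 / √(189.53 × 8683.52) = -1036.6 / 1282.8825 ≈ -0.808

-0.808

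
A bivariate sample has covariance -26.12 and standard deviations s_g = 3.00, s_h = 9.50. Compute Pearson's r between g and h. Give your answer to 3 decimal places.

r = Cov(g,h) / (s_g · s_h) = -26.12 / (3.00 × 9.50)
  = -26.12 / 28.5000 ≈ -0.916

-0.916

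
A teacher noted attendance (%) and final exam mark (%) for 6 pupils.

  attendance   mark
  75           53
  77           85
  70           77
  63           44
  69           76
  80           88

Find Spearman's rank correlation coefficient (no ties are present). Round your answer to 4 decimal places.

0.8286

Rank attendance: 4, 5, 3, 1, 2, 6
Rank mark: 2, 5, 4, 1, 3, 6
d = rank(attendance) − rank(mark): 2, 0, -1, 0, -1, 0; Σd² = 6
ρ = 1 − 6Σd² / [n(n²−1)] = 1 − 6×6 / (6×35) = 1 − 36/210 ≈ 0.8286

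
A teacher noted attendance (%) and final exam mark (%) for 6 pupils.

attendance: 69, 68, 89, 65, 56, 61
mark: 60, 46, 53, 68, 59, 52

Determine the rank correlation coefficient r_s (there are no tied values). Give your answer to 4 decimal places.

-0.0286

Rank attendance: 5, 4, 6, 3, 1, 2
Rank mark: 5, 1, 3, 6, 4, 2
d = rank(attendance) − rank(mark): 0, 3, 3, -3, -3, 0; Σd² = 36
ρ = 1 − 6Σd² / [n(n²−1)] = 1 − 6×36 / (6×35) = 1 − 216/210 ≈ -0.0286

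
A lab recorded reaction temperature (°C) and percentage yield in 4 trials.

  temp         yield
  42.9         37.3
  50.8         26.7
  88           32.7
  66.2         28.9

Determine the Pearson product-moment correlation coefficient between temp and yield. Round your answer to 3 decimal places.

-0.133

n = 4, Σx = 247.9, Σy = 125.6, Σx² = 16547.49, Σy² = 4008.68, Σxy = 7747.31
nΣxy − ΣxΣy = 30989.24 − 31136.24 = -147
nΣx² − (Σx)² = 66189.96 − 61454.41 = 4735.55; nΣy² − (Σy)² = 16034.72 − 15775.36 = 259.36
r = -147 / √(4735.55 × 259.36) = -147 / 1108.2474 ≈ -0.133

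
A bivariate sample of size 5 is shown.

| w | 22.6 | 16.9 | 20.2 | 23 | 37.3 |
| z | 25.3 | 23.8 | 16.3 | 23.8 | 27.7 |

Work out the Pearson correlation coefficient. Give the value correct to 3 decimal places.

n = 5, Σw = 120, Σz = 116.9, Σw² = 3124.7, Σz² = 2805.95, Σwz = 2883.87
nΣwz − ΣwΣz = 14419.35 − 14028 = 391.35
nΣw² − (Σw)² = 15623.5 − 14400 = 1223.5; nΣz² − (Σz)² = 14029.75 − 13665.61 = 364.14
r = 391.35 / √(1223.5 × 364.14) = 391.35 / 667.4768 ≈ 0.586

0.586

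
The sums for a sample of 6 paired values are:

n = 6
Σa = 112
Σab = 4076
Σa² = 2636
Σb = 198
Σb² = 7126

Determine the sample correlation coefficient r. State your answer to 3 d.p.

r = (nΣab − ΣaΣb) / √[(nΣa² − (Σa)²)(nΣb² − (Σb)²)]
Numerator: 6×4076 − 112×198 = 2280
Denominator: √[(15816 − 12544)(42756 − 39204)] = √[3272 × 3552] = 3409.1266
r = 2280 / 3409.1266 ≈ 0.669

0.669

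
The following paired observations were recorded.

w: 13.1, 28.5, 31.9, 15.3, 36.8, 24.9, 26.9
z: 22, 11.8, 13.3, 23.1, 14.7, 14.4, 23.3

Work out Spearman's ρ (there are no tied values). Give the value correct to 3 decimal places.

Rank w: 1, 5, 6, 2, 7, 3, 4
Rank z: 5, 1, 2, 6, 4, 3, 7
d = rank(w) − rank(z): -4, 4, 4, -4, 3, 0, -3; Σd² = 82
ρ = 1 − 6Σd² / [n(n²−1)] = 1 − 6×82 / (7×48) = 1 − 492/336 ≈ -0.464

-0.464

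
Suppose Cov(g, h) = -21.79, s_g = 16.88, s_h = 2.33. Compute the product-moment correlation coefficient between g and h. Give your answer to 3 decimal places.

-0.554

r = Cov(g,h) / (s_g · s_h) = -21.79 / (16.88 × 2.33)
  = -21.79 / 39.3304 ≈ -0.554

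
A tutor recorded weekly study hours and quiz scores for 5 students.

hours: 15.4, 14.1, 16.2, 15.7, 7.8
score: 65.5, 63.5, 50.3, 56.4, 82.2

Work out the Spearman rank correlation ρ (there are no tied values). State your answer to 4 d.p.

-0.9000

Rank hours: 3, 2, 5, 4, 1
Rank score: 4, 3, 1, 2, 5
d = rank(hours) − rank(score): -1, -1, 4, 2, -4; Σd² = 38
ρ = 1 − 6Σd² / [n(n²−1)] = 1 − 6×38 / (5×24) = 1 − 228/120 ≈ -0.9000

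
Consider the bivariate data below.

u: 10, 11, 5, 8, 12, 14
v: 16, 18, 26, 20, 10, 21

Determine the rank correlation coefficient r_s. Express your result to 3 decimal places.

-0.371

Rank u: 3, 4, 1, 2, 5, 6
Rank v: 2, 3, 6, 4, 1, 5
d = rank(u) − rank(v): 1, 1, -5, -2, 4, 1; Σd² = 48
ρ = 1 − 6Σd² / [n(n²−1)] = 1 − 6×48 / (6×35) = 1 − 288/210 ≈ -0.371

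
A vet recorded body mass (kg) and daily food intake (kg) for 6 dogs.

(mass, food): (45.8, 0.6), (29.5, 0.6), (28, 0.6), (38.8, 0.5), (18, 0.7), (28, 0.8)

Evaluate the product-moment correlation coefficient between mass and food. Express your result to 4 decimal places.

n = 6, Σx = 188.1, Σy = 3.8, Σx² = 6365.33, Σy² = 2.46, Σxy = 116.38
nΣxy − ΣxΣy = 698.28 − 714.78 = -16.5
nΣx² − (Σx)² = 38191.98 − 35381.61 = 2810.37; nΣy² − (Σy)² = 14.76 − 14.44 = 0.32
r = -16.5 / √(2810.37 × 0.32) = -16.5 / 29.9886 ≈ -0.5502

-0.5502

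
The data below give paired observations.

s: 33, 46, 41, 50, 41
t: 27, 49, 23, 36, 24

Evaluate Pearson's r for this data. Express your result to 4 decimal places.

n = 5, Σs = 211, Σt = 159, Σs² = 9067, Σt² = 5531, Σst = 6872
nΣst − ΣsΣt = 34360 − 33549 = 811
nΣs² − (Σs)² = 45335 − 44521 = 814; nΣt² − (Σt)² = 27655 − 25281 = 2374
r = 811 / √(814 × 2374) = 811 / 1390.1209 ≈ 0.5834

0.5834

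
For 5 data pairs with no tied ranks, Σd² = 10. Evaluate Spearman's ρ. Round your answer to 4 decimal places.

0.5000

ρ = 1 − 6Σd² / [n(n²−1)] = 1 − 6×10 / (5×24)
  = 1 − 60/120 = 1 − 0.50000 ≈ 0.5000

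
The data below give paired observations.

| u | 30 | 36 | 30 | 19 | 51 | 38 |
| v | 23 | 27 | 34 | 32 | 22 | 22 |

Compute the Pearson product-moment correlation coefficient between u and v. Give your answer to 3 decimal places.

-0.684

n = 6, Σu = 204, Σv = 160, Σu² = 7502, Σv² = 4406, Σuv = 5248
nΣuv − ΣuΣv = 31488 − 32640 = -1152
nΣu² − (Σu)² = 45012 − 41616 = 3396; nΣv² − (Σv)² = 26436 − 25600 = 836
r = -1152 / √(3396 × 836) = -1152 / 1684.9499 ≈ -0.684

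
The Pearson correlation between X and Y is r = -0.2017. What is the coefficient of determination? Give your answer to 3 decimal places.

r² = (-0.2017)² = 0.041

0.041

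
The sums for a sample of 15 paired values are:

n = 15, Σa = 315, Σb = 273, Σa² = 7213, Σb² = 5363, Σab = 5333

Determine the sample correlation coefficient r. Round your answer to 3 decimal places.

-0.824

r = (nΣab − ΣaΣb) / √[(nΣa² − (Σa)²)(nΣb² − (Σb)²)]
Numerator: 15×5333 − 315×273 = -6000
Denominator: √[(108195 − 99225)(80445 − 74529)] = √[8970 × 5916] = 7284.6771
r = -6000 / 7284.6771 ≈ -0.824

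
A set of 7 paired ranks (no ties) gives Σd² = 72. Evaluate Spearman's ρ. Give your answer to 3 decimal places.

ρ = 1 − 6Σd² / [n(n²−1)] = 1 − 6×72 / (7×48)
  = 1 − 432/336 = 1 − 1.2857 ≈ -0.286

-0.286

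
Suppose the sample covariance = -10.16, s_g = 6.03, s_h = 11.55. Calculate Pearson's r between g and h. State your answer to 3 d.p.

-0.146

r = Cov(g,h) / (s_g · s_h) = -10.16 / (6.03 × 11.55)
  = -10.16 / 69.6465 ≈ -0.146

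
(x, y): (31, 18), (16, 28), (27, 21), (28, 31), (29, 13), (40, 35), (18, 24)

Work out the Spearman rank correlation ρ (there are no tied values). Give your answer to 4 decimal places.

0.0000

Rank x: 6, 1, 3, 4, 5, 7, 2
Rank y: 2, 5, 3, 6, 1, 7, 4
d = rank(x) − rank(y): 4, -4, 0, -2, 4, 0, -2; Σd² = 56
ρ = 1 − 6Σd² / [n(n²−1)] = 1 − 6×56 / (7×48) = 1 − 336/336 ≈ 0.0000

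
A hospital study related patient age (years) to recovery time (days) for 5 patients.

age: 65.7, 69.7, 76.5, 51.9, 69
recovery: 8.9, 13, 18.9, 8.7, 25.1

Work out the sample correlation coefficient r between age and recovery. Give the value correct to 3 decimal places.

n = 5, Σx = 332.8, Σy = 74.6, Σx² = 22481.44, Σy² = 1311.12, Σxy = 5120.11
nΣxy − ΣxΣy = 25600.55 − 24826.88 = 773.67
nΣx² − (Σx)² = 112407.2 − 110755.84 = 1651.36; nΣy² − (Σy)² = 6555.6 − 5565.16 = 990.44
r = 773.67 / √(1651.36 × 990.44) = 773.67 / 1278.8952 ≈ 0.605

0.605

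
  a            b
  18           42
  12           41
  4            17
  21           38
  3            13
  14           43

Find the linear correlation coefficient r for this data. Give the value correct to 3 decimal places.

0.862

n = 6, Σa = 72, Σb = 194, Σa² = 1130, Σb² = 7196, Σab = 2755
nΣab − ΣaΣb = 16530 − 13968 = 2562
nΣa² − (Σa)² = 6780 − 5184 = 1596; nΣb² − (Σb)² = 43176 − 37636 = 5540
r = 2562 / √(1596 × 5540) = 2562 / 2973.5232 ≈ 0.862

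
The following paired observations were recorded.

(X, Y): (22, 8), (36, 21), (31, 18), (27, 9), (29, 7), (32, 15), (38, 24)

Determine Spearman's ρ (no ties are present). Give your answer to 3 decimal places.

Rank X: 1, 6, 4, 2, 3, 5, 7
Rank Y: 2, 6, 5, 3, 1, 4, 7
d = rank(X) − rank(Y): -1, 0, -1, -1, 2, 1, 0; Σd² = 8
ρ = 1 − 6Σd² / [n(n²−1)] = 1 − 6×8 / (7×48) = 1 − 48/336 ≈ 0.857

0.857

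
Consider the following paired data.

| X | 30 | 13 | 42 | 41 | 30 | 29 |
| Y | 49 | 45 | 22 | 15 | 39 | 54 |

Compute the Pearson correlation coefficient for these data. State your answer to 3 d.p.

n = 6, ΣX = 185, ΣY = 224, ΣX² = 6255, ΣY² = 9572, ΣXY = 6330
nΣXY − ΣXΣY = 37980 − 41440 = -3460
nΣX² − (ΣX)² = 37530 − 34225 = 3305; nΣY² − (ΣY)² = 57432 − 50176 = 7256
r = -3460 / √(3305 × 7256) = -3460 / 4897.0481 ≈ -0.707

-0.707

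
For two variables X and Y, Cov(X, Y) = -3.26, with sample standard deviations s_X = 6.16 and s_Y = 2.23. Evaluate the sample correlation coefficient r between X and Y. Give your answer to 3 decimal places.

-0.237

r = Cov(X,Y) / (s_X · s_Y) = -3.26 / (6.16 × 2.23)
  = -3.26 / 13.7368 ≈ -0.237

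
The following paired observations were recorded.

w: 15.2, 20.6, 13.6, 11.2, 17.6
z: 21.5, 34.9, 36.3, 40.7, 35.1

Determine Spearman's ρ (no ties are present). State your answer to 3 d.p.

-0.700

Rank w: 3, 5, 2, 1, 4
Rank z: 1, 2, 4, 5, 3
d = rank(w) − rank(z): 2, 3, -2, -4, 1; Σd² = 34
ρ = 1 − 6Σd² / [n(n²−1)] = 1 − 6×34 / (5×24) = 1 − 204/120 ≈ -0.700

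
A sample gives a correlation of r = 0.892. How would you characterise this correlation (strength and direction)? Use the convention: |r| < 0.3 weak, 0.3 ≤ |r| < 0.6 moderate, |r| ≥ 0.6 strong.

r = 0.892 > 0 so the relationship is positive.
|r| = 0.892, which falls in the strong range.

strong positive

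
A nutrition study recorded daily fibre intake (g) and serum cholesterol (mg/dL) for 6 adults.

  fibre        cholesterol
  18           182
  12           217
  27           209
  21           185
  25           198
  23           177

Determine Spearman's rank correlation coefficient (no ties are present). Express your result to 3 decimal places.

Rank fibre: 2, 1, 6, 3, 5, 4
Rank cholesterol: 2, 6, 5, 3, 4, 1
d = rank(fibre) − rank(cholesterol): 0, -5, 1, 0, 1, 3; Σd² = 36
ρ = 1 − 6Σd² / [n(n²−1)] = 1 − 6×36 / (6×35) = 1 − 216/210 ≈ -0.029

-0.029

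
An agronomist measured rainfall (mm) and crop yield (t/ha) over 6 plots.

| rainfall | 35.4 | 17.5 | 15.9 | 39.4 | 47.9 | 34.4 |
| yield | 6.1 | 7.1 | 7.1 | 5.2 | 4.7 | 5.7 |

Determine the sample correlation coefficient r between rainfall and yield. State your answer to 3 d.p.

n = 6, Σx = 190.5, Σy = 35.9, Σx² = 6842.35, Σy² = 219.65, Σxy = 1079.17
nΣxy − ΣxΣy = 6475.02 − 6838.95 = -363.93
nΣx² − (Σx)² = 41054.1 − 36290.25 = 4763.85; nΣy² − (Σy)² = 1317.9 − 1288.81 = 29.09
r = -363.93 / √(4763.85 × 29.09) = -363.93 / 372.2639 ≈ -0.978

-0.978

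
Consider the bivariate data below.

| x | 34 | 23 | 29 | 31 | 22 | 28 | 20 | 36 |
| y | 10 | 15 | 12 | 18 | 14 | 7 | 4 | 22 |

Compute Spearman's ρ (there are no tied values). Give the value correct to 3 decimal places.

0.524

Rank x: 7, 3, 5, 6, 2, 4, 1, 8
Rank y: 3, 6, 4, 7, 5, 2, 1, 8
d = rank(x) − rank(y): 4, -3, 1, -1, -3, 2, 0, 0; Σd² = 40
ρ = 1 − 6Σd² / [n(n²−1)] = 1 − 6×40 / (8×63) = 1 − 240/504 ≈ 0.524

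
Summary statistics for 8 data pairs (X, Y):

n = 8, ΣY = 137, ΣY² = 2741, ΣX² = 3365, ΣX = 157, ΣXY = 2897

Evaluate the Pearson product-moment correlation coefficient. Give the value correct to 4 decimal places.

0.6224

r = (nΣXY − ΣXΣY) / √[(nΣX² − (ΣX)²)(nΣY² − (ΣY)²)]
Numerator: 8×2897 − 157×137 = 1667
Denominator: √[(26920 − 24649)(21928 − 18769)] = √[2271 × 3159] = 2678.4490
r = 1667 / 2678.4490 ≈ 0.6224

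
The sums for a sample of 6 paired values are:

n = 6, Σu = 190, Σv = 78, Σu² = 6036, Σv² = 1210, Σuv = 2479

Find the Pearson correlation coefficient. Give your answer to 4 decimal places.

r = (nΣuv − ΣuΣv) / √[(nΣu² − (Σu)²)(nΣv² − (Σv)²)]
Numerator: 6×2479 − 190×78 = 54
Denominator: √[(36216 − 36100)(7260 − 6084)] = √[116 × 1176] = 369.3454
r = 54 / 369.3454 ≈ 0.1462

0.1462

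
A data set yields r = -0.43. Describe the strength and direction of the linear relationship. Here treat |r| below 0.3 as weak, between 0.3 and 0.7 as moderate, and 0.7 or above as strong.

r = -0.43 < 0 so the relationship is negative.
|r| = 0.43, which falls in the moderate range.

moderate negative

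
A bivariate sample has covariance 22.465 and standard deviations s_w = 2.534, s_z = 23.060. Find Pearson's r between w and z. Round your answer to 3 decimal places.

0.384

r = Cov(w,z) / (s_w · s_z) = 22.465 / (2.534 × 23.060)
  = 22.465 / 58.4340 ≈ 0.384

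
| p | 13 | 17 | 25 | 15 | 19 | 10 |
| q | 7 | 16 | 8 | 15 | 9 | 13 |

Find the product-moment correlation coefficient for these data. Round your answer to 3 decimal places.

n = 6, Σp = 99, Σq = 68, Σp² = 1769, Σq² = 844, Σpq = 1089
nΣpq − ΣpΣq = 6534 − 6732 = -198
nΣp² − (Σp)² = 10614 − 9801 = 813; nΣq² − (Σq)² = 5064 − 4624 = 440
r = -198 / √(813 × 440) = -198 / 598.0970 ≈ -0.331

-0.331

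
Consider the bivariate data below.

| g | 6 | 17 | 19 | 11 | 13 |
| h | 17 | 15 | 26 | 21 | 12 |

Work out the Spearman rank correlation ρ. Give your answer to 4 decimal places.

Rank g: 1, 4, 5, 2, 3
Rank h: 3, 2, 5, 4, 1
d = rank(g) − rank(h): -2, 2, 0, -2, 2; Σd² = 16
ρ = 1 − 6Σd² / [n(n²−1)] = 1 − 6×16 / (5×24) = 1 − 96/120 ≈ 0.2000

0.2000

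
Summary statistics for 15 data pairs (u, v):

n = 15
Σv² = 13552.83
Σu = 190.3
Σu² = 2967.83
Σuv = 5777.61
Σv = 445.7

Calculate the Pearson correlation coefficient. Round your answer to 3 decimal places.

r = (nΣuv − ΣuΣv) / √[(nΣu² − (Σu)²)(nΣv² − (Σv)²)]
Numerator: 15×5777.61 − 190.3×445.7 = 1847.44
Denominator: √[(44517.45 − 36214.09)(203292.45 − 198648.49)] = √[8303.36 × 4643.96] = 6209.7079
r = 1847.44 / 6209.7079 ≈ 0.298

0.298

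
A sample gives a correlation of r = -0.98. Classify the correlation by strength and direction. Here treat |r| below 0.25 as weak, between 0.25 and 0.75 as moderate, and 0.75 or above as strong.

r = -0.98 < 0 so the relationship is negative.
|r| = 0.98, which falls in the strong range.

strong negative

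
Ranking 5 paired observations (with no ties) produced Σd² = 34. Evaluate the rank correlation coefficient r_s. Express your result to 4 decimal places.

-0.7000

ρ = 1 − 6Σd² / [n(n²−1)] = 1 − 6×34 / (5×24)
  = 1 − 204/120 = 1 − 1.70000 ≈ -0.7000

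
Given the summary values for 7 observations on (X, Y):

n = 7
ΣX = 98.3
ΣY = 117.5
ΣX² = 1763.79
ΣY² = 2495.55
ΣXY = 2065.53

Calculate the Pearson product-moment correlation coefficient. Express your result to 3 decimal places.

0.928

r = (nΣXY − ΣXΣY) / √[(nΣX² − (ΣX)²)(nΣY² − (ΣY)²)]
Numerator: 7×2065.53 − 98.3×117.5 = 2908.46
Denominator: √[(12346.53 − 9662.89)(17468.85 − 13806.25)] = √[2683.64 × 3662.6] = 3135.1395
r = 2908.46 / 3135.1395 ≈ 0.928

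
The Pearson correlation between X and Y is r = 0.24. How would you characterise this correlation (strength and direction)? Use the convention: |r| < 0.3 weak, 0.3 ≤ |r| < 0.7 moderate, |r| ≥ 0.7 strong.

r = 0.24 > 0 so the relationship is positive.
|r| = 0.24, which falls in the weak range.

weak positive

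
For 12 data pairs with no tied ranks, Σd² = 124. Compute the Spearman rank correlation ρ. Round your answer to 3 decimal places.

ρ = 1 − 6Σd² / [n(n²−1)] = 1 − 6×124 / (12×143)
  = 1 − 744/1716 = 1 − 0.4336 ≈ 0.566

0.566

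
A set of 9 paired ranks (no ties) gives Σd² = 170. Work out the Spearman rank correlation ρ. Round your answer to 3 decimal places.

ρ = 1 − 6Σd² / [n(n²−1)] = 1 − 6×170 / (9×80)
  = 1 − 1020/720 = 1 − 1.4167 ≈ -0.417

-0.417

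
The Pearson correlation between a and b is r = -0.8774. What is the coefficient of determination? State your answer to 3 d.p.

0.770

r² = (-0.8774)² = 0.770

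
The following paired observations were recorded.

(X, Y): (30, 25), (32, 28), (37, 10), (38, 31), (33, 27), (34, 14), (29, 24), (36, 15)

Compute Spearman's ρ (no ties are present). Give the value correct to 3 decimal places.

Rank X: 2, 3, 7, 8, 4, 5, 1, 6
Rank Y: 5, 7, 1, 8, 6, 2, 4, 3
d = rank(X) − rank(Y): -3, -4, 6, 0, -2, 3, -3, 3; Σd² = 92
ρ = 1 − 6Σd² / [n(n²−1)] = 1 − 6×92 / (8×63) = 1 − 552/504 ≈ -0.095

-0.095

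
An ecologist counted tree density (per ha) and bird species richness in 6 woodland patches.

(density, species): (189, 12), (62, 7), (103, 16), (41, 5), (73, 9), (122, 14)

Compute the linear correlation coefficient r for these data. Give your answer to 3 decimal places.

0.646

n = 6, Σx = 590, Σy = 63, Σx² = 72068, Σy² = 751, Σxy = 6920
nΣxy − ΣxΣy = 41520 − 37170 = 4350
nΣx² − (Σx)² = 432408 − 348100 = 84308; nΣy² − (Σy)² = 4506 − 3969 = 537
r = 4350 / √(84308 × 537) = 4350 / 6728.5508 ≈ 0.646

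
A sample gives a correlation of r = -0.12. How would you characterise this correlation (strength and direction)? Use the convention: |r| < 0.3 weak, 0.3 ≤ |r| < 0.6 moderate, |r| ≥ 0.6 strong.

weak negative

r = -0.12 < 0 so the relationship is negative.
|r| = 0.12, which falls in the weak range.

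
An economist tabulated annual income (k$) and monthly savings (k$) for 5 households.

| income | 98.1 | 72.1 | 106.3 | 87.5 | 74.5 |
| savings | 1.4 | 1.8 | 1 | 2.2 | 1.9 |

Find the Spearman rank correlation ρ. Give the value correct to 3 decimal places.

-0.600

Rank income: 4, 1, 5, 3, 2
Rank savings: 2, 3, 1, 5, 4
d = rank(income) − rank(savings): 2, -2, 4, -2, -2; Σd² = 32
ρ = 1 − 6Σd² / [n(n²−1)] = 1 − 6×32 / (5×24) = 1 − 192/120 ≈ -0.600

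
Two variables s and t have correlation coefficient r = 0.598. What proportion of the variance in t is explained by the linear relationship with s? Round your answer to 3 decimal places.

0.358

r² = (0.598)² = 0.358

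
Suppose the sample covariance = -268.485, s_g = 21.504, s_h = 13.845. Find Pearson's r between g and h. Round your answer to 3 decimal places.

r = Cov(g,h) / (s_g · s_h) = -268.485 / (21.504 × 13.845)
  = -268.485 / 297.7229 ≈ -0.902

-0.902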